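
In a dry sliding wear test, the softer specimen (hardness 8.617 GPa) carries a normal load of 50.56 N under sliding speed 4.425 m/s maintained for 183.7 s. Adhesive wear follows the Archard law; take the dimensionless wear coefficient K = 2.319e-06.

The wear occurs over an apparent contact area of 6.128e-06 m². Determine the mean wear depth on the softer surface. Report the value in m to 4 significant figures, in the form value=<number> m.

value=1.805e-06 m

Intermediates are shown rounded, and all arithmetic maintains full precision, and rounded just once to 4 significant digits.
The distance L = v·t = 4.425 m/s × 183.7 s = 812.9 m.
Hardness H = 8.617 GPa = 8.617e+09 Pa.
Restated in SI base units: W = 50.56 N, H = 8.617e+09 Pa, K = 2.319e-06.
Volume removed: V = K·W·L/H = 2.319e-06 · 50.56 · 812.9 / 8.617e+09 = 1.106e-11 m³.
Depth of wear h = V/A = 1.106e-11 / 6.128e-06 = 1.805e-06 m.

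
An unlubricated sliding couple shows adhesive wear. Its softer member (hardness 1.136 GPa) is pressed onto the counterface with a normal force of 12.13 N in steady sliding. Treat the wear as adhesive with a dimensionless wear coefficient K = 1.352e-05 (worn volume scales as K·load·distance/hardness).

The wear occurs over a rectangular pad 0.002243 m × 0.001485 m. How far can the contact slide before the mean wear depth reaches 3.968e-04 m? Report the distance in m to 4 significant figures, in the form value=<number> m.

The algebra runs at full precision; quoted intermediates are rounded; rounded just once to four significant figures.
Convert: Hardness H = 1.136 GPa = 1.136e+09 Pa.
Convert: Contact area A = 0.002243 m × 0.001485 m = 3.331e-06 m².
As SI base values: W = 12.13 N, H = 1.136e+09 Pa, K = 1.352e-05.
Volume at the limit: V_lim = h_lim·A = 3.968e-04 · 3.331e-06 = 1.322e-09 m³.
Thus life L = V_lim·H/(K·W) = 1.322e-09 · 1.136e+09 / (1.352e-05 · 12.13) = 9155 m.

value=9155 m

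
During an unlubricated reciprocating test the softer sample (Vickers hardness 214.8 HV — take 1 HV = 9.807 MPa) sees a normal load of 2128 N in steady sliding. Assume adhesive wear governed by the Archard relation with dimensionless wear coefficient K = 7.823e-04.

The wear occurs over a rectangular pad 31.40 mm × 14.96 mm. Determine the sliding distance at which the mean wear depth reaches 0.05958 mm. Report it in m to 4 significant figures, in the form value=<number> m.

value=35.41 m

All working math maintains full float precision — intermediate values appear rounded; rounded just once, at 4 significant digits.
Convert: Hardness H = 214.8 HV × 9.807 MPa/HV = 2107 MPa = 2.107e+09 Pa.
Convert: Pad sides 31.40 mm × 14.96 mm = 0.03140 m × 0.01496 m. Contact area A = 0.03140 m × 0.01496 m = 4.697e-04 m².
Convert: Depth limit h_lim = 0.05958 mm = 5.958e-05 m.
Working in SI base units: W = 2128 N, H = 2.107e+09 Pa, K = 7.823e-04.
Volume at the limit: V_lim = h_lim·A = 5.958e-05 · 4.697e-04 = 2.799e-08 m³.
Thus life L = V_lim·H/(K·W) = 2.799e-08 · 2.107e+09 / (7.823e-04 · 2128) = 35.41 m.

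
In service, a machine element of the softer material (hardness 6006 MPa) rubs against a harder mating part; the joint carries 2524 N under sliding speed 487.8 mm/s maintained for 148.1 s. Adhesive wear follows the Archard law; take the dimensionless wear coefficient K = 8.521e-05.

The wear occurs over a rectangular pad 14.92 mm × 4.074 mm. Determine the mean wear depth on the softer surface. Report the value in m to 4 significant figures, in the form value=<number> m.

value=4.256e-05 m

The computation holds full precision. Intermediate values appear rounded. Rounded just once to 4 significant figures.
Sliding speed v = 487.8 mm/s = 0.4878 m/s. The distance L = v·t = 0.4878 m/s × 148.1 s = 72.24 m.
Hardness H = 6006 MPa = 6.006e+09 Pa.
Pad sides 14.92 mm × 4.074 mm = 0.01492 m × 0.004074 m. Contact area A = 0.01492 m × 0.004074 m = 6.078e-05 m².
SI base units throughout: W = 2524 N, H = 6.006e+09 Pa, K = 8.521e-05.
Archard relation: V = K·W·L/H = 8.521e-05 · 2524 · 72.24 / 6.006e+09 = 2.587e-09 m³.
Depth of wear h = V/A = 2.587e-09 / 6.078e-05 = 4.256e-05 m.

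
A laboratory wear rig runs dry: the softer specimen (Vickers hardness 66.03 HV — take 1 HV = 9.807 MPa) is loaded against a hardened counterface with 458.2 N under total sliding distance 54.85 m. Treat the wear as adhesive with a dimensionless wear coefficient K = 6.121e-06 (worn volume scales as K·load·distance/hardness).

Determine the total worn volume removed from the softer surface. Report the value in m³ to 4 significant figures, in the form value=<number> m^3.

value=2.376e-10 m^3

Printed values are rounded; each operation maintains exact precision, and one last rounding: four significant figures.
Convert: Hardness H = 66.03 HV × 9.807 MPa/HV = 647.6 MPa = 6.476e+08 Pa.
Expressed in SI base units: W = 458.2 N, H = 6.476e+08 Pa, K = 6.121e-06.
The Archard volume V = K·W·L/H = 6.121e-06 · 458.2 · 54.85 / 6.476e+08 = 2.376e-10 m³.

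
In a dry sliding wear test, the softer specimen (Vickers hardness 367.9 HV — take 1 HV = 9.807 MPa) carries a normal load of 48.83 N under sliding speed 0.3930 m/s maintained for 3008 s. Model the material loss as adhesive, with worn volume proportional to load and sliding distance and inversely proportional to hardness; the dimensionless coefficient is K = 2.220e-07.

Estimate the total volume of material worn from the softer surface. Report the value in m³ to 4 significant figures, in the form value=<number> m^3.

The algebra holds full precision; intermediates are shown rounded. Rounded once at the end, at four significant digits.
Convert: Total distance L = v·t = 0.3930 m/s × 3008 s = 1182 m.
Convert: Hardness H = 367.9 HV × 9.807 MPa/HV = 3608 MPa = 3.608e+09 Pa.
Restated in SI base units: W = 48.83 N, H = 3.608e+09 Pa, K = 2.220e-07.
Wear volume V = K·W·L/H = 2.220e-07 · 48.83 · 1182 / 3.608e+09 = 3.552e-12 m³.

value=3.552e-12 m^3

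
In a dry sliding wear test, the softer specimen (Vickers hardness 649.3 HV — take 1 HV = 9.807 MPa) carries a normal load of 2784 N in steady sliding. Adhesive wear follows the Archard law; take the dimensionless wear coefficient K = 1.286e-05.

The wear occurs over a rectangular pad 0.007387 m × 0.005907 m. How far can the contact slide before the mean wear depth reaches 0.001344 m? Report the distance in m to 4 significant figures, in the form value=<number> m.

value=1.043e+04 m

The algebra maintains full precision; intermediates are printed rounded — one last rounding: four significant digits.
Hardness H = 649.3 HV × 9.807 MPa/HV = 6368 MPa = 6.368e+09 Pa.
Contact area A = 0.007387 m × 0.005907 m = 4.364e-05 m².
In SI base units: W = 2784 N, H = 6.368e+09 Pa, K = 1.286e-05.
Allowed volume V_lim = h_lim·A = 0.001344 · 4.364e-05 = 5.865e-08 m³.
Life L = V_lim·H/(K·W) = 5.865e-08 · 6.368e+09 / (1.286e-05 · 2784) = 1.043e+04 m.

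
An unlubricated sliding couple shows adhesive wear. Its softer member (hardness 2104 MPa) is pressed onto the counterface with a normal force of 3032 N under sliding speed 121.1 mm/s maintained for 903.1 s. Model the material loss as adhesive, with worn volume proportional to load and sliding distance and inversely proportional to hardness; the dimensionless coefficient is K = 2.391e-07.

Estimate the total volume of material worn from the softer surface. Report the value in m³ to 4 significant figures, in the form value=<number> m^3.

The intermediates appear rounded, and every step carries exact precision — a lone final rounding, at four significant digits.
Sliding speed v = 121.1 mm/s = 0.1211 m/s. Total distance L = v·t = 0.1211 m/s × 903.1 s = 109.4 m.
Hardness H = 2104 MPa = 2.104e+09 Pa.
In SI base units: W = 3032 N, H = 2.104e+09 Pa, K = 2.391e-07.
Worn volume V = K·W·L/H = 2.391e-07 · 3032 · 109.4 / 2.104e+09 = 3.768e-11 m³.

value=3.768e-11 m^3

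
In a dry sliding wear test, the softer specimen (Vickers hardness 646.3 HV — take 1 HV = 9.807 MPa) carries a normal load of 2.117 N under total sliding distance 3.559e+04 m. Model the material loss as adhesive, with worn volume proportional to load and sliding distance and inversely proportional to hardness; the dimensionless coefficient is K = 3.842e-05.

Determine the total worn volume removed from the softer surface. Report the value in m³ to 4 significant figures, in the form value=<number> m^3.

value=4.567e-10 m^3

Printed values are rounded, and the computation keeps exact precision; one last rounding to four significant figures.
Convert: Hardness H = 646.3 HV × 9.807 MPa/HV = 6338 MPa = 6.338e+09 Pa.
Collected in SI base units: W = 2.117 N, H = 6.338e+09 Pa, K = 3.842e-05.
Archard relation: V = K·W·L/H = 3.842e-05 · 2.117 · 3.559e+04 / 6.338e+09 = 4.567e-10 m³.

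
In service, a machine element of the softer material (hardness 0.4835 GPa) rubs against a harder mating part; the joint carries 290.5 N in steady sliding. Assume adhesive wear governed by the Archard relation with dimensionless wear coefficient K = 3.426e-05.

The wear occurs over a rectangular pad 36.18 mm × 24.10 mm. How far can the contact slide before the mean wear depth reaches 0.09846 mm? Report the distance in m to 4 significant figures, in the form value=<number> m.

value=4171 m

Shown intermediates are rounded; all arithmetic holds full precision — one last rounding: four significant figures.
Convert: Hardness H = 0.4835 GPa = 4.835e+08 Pa.
Convert: Pad sides 36.18 mm × 24.10 mm = 0.03618 m × 0.02410 m. Contact area A = 0.03618 m × 0.02410 m = 8.719e-04 m².
Convert: Depth limit h_lim = 0.09846 mm = 9.846e-05 m.
As SI base values: W = 290.5 N, H = 4.835e+08 Pa, K = 3.426e-05.
Volume at the limit: V_lim = h_lim·A = 9.846e-05 · 8.719e-04 = 8.585e-08 m³.
Life L = V_lim·H/(K·W) = 8.585e-08 · 4.835e+08 / (3.426e-05 · 290.5) = 4171 m.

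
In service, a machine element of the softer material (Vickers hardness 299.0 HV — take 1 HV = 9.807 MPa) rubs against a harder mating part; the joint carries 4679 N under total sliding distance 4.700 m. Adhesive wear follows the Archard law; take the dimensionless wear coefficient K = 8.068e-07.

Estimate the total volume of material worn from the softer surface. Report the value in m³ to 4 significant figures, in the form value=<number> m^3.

All arithmetic maintains exact precision; the intermediates are shown rounded. Rounded once at the end: four significant figures.
Convert: Hardness H = 299.0 HV × 9.807 MPa/HV = 2932 MPa = 2.932e+09 Pa.
Collected in SI base units: W = 4679 N, H = 2.932e+09 Pa, K = 8.068e-07.
Archard volume V = K·W·L/H = 8.068e-07 · 4679 · 4.700 / 2.932e+09 = 6.051e-12 m³.

value=6.051e-12 m^3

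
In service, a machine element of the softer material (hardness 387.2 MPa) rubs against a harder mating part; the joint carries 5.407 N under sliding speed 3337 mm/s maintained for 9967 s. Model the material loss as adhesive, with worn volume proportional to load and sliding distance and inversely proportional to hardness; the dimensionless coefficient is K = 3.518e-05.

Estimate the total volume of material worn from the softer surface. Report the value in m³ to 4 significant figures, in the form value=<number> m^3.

All arithmetic runs at full float precision — intermediate values are displayed rounded; a single final rounding to four significant digits.
Convert: Sliding speed v = 3337 mm/s = 3.337 m/s. Distance L = v·t = 3.337 m/s × 9967 s = 3.326e+04 m.
Convert: Hardness H = 387.2 MPa = 3.872e+08 Pa.
SI base units throughout: W = 5.407 N, H = 3.872e+08 Pa, K = 3.518e-05.
The Archard volume V = K·W·L/H = 3.518e-05 · 5.407 · 3.326e+04 / 3.872e+08 = 1.634e-08 m³.

value=1.634e-08 m^3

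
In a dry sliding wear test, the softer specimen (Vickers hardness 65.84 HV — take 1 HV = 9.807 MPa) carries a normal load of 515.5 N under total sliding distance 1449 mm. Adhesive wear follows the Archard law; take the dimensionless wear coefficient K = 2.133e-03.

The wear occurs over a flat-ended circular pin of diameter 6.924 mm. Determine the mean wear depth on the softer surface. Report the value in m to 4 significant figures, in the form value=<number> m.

Intermediates are printed rounded; all working math runs at full precision; one last rounding, at four significant digits.
Distance covered L = 1449 mm = 1.449 m.
Hardness H = 65.84 HV × 9.807 MPa/HV = 645.7 MPa = 6.457e+08 Pa.
Pin diameter d = 6.924 mm = 0.006924 m. Contact area A = π·d²/4 = π·(0.006924 m)²/4 = 3.765e-05 m².
Restated in SI base units: W = 515.5 N, H = 6.457e+08 Pa, K = 2.133e-03.
The Archard volume V = K·W·L/H = 2.133e-03 · 515.5 · 1.449 / 6.457e+08 = 2.468e-09 m³.
Average depth h = V/A = 2.468e-09 / 3.765e-05 = 6.553e-05 m.

value=6.553e-05 m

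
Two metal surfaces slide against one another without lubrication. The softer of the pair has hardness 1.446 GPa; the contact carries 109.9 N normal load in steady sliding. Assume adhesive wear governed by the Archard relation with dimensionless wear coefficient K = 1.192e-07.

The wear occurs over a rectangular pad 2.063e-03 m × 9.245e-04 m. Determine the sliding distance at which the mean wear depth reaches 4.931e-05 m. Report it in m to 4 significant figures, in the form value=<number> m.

All working math maintains full float precision. Quoted intermediates are rounded. Rounded just once: 4 significant figures.
Convert: Hardness H = 1.446 GPa = 1.446e+09 Pa.
Convert: Contact area A = 2.063e-03 m × 9.245e-04 m = 1.907e-06 m².
In SI base units, W = 109.9 N, H = 1.446e+09 Pa, K = 1.192e-07.
Limit volume V_lim = h_lim·A = 4.931e-05 · 1.907e-06 = 9.405e-11 m³.
Life L = V_lim·H/(K·W) = 9.405e-11 · 1.446e+09 / (1.192e-07 · 109.9) = 1.038e+04 m.

value=1.038e+04 m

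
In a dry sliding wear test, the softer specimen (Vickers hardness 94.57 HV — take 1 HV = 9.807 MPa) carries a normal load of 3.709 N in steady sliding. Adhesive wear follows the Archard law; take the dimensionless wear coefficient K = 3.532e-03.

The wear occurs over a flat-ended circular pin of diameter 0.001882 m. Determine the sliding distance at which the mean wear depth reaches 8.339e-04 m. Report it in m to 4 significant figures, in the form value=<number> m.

The computation holds full precision. Intermediate values are printed rounded, and a lone final rounding to 4 significant figures.
Convert: Hardness H = 94.57 HV × 9.807 MPa/HV = 927.4 MPa = 9.274e+08 Pa.
Convert: Contact area A = π·d²/4 = π·(0.001882 m)²/4 = 2.782e-06 m².
Working in SI base units: W = 3.709 N, H = 9.274e+08 Pa, K = 3.532e-03.
Allowed volume V_lim = h_lim·A = 8.339e-04 · 2.782e-06 = 2.320e-09 m³.
Sliding life L = V_lim·H/(K·W) = 2.320e-09 · 9.274e+08 / (3.532e-03 · 3.709) = 164.2 m.

value=164.2 m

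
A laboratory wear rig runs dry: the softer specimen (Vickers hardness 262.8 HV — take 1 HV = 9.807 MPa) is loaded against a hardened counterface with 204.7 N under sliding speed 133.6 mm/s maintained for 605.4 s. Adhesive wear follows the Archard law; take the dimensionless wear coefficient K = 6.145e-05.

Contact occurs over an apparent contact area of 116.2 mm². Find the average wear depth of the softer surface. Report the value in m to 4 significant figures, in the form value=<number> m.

value=3.397e-06 m

Each operation maintains full float precision. Shown intermediates are rounded. Rounded just once, at 4 significant figures.
Sliding speed v = 133.6 mm/s = 0.1336 m/s. Distance covered L = v·t = 0.1336 m/s × 605.4 s = 80.88 m.
Hardness H = 262.8 HV × 9.807 MPa/HV = 2577 MPa = 2.577e+09 Pa.
Contact area A = 116.2 mm² = 1.162e-04 m².
In SI base units, W = 204.7 N, H = 2.577e+09 Pa, K = 6.145e-05.
Wear volume V = K·W·L/H = 6.145e-05 · 204.7 · 80.88 / 2.577e+09 = 3.948e-10 m³.
Mean wear depth h = V/A = 3.948e-10 / 1.162e-04 = 3.397e-06 m.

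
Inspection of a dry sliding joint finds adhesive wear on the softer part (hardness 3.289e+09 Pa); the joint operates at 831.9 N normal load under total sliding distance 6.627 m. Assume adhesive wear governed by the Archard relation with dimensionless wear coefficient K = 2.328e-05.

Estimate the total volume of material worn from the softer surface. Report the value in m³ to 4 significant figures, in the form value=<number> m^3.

All arithmetic maintains full float precision. Intermediate values appear rounded, and rounded just once: 4 significant figures.
Expressed in SI base units: W = 831.9 N, H = 3.289e+09 Pa, K = 2.328e-05.
By Archard's law, V = K·W·L/H = 2.328e-05 · 831.9 · 6.627 / 3.289e+09 = 3.902e-11 m³.

value=3.902e-11 m^3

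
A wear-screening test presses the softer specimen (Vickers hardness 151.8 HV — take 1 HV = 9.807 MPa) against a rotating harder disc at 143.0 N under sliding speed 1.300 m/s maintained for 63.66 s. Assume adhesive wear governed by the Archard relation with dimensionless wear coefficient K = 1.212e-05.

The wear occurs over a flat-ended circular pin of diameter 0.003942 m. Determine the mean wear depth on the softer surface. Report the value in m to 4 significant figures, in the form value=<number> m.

The algebra keeps full float precision, and shown intermediates are rounded. Rounded just once to four significant digits.
Convert: Sliding distance L = v·t = 1.300 m/s × 63.66 s = 82.76 m.
Convert: Hardness H = 151.8 HV × 9.807 MPa/HV = 1489 MPa = 1.489e+09 Pa.
Convert: Contact area A = π·d²/4 = π·(0.003942 m)²/4 = 1.220e-05 m².
In SI base units: W = 143.0 N, H = 1.489e+09 Pa, K = 1.212e-05.
Volume removed: V = K·W·L/H = 1.212e-05 · 143.0 · 82.76 / 1.489e+09 = 9.635e-11 m³.
Mean depth h = V/A = 9.635e-11 / 1.220e-05 = 7.894e-06 m.

value=7.894e-06 m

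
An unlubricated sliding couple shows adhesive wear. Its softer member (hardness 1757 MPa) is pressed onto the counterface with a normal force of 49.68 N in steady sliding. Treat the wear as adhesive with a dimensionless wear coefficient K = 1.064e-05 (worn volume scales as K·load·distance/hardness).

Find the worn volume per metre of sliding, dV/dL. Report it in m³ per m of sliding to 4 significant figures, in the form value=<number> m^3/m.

value=3.009e-13 m^3/m

Every step maintains exact precision; displayed values are rounded, and rounded once at the end, at 4 significant figures.
Convert: Hardness H = 1757 MPa = 1.757e+09 Pa.
Restated in SI base units: W = 49.68 N, H = 1.757e+09 Pa, K = 1.064e-05.
Sliding wear rate dV/dL = K·W/H (independent of L): 1.064e-05 · 49.68 / 1.757e+09 = 3.009e-13 m³/m.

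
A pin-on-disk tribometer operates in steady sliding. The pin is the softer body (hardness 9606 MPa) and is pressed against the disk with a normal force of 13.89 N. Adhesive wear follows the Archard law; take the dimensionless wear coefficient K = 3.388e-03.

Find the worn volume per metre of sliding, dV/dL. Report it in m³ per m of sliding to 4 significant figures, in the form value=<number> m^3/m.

Intermediates are shown rounded; every step runs at exact precision; rounded just once to 4 significant figures.
Convert: Hardness H = 9606 MPa = 9.606e+09 Pa.
SI base units throughout: W = 13.89 N, H = 9.606e+09 Pa, K = 3.388e-03.
Wear rate dV/dL = K·W/H: 3.388e-03 · 13.89 / 9.606e+09 = 4.899e-12 m³/m.

value=4.899e-12 m^3/m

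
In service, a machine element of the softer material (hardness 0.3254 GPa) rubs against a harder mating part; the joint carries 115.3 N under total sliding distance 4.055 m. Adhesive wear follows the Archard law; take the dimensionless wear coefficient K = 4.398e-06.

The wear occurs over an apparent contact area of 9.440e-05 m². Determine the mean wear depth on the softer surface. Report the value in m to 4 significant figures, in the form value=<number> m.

value=6.694e-08 m

The intermediates are shown rounded, and each operation runs at full float precision, and rounded once at the end, at 4 significant figures.
Hardness H = 0.3254 GPa = 3.254e+08 Pa.
Working in SI base units: W = 115.3 N, H = 3.254e+08 Pa, K = 4.398e-06.
Archard volume V = K·W·L/H = 4.398e-06 · 115.3 · 4.055 / 3.254e+08 = 6.319e-12 m³.
Average depth h = V/A = 6.319e-12 / 9.440e-05 = 6.694e-08 m.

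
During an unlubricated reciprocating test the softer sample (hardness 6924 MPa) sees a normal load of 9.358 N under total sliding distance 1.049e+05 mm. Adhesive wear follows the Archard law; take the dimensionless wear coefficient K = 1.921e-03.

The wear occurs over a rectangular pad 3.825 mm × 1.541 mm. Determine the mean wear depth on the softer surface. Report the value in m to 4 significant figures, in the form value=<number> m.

Every step runs at full precision. Intermediates are shown rounded. Rounded just once: four significant figures.
Convert: The distance L = 1.049e+05 mm = 104.9 m.
Convert: Hardness H = 6924 MPa = 6.924e+09 Pa.
Convert: Pad sides 3.825 mm × 1.541 mm = 0.003825 m × 0.001541 m. Contact area A = 0.003825 m × 0.001541 m = 5.894e-06 m².
Working in SI base units: W = 9.358 N, H = 6.924e+09 Pa, K = 1.921e-03.
The Archard volume V = K·W·L/H = 1.921e-03 · 9.358 · 104.9 / 6.924e+09 = 2.724e-10 m³.
Depth h = V/A = 2.724e-10 / 5.894e-06 = 4.621e-05 m.

value=4.621e-05 m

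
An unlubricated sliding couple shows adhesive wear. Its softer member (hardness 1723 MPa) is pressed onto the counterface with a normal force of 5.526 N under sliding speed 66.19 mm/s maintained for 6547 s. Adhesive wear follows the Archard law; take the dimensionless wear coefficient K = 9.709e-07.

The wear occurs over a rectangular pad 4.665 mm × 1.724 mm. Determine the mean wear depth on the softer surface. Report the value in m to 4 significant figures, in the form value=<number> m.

Intermediates are shown rounded. All arithmetic keeps full precision — one final rounding, at four significant figures.
Convert: Sliding speed v = 66.19 mm/s = 0.06619 m/s. Path length L = v·t = 0.06619 m/s × 6547 s = 433.3 m.
Convert: Hardness H = 1723 MPa = 1.723e+09 Pa.
Convert: Pad sides 4.665 mm × 1.724 mm = 0.004665 m × 0.001724 m. Contact area A = 0.004665 m × 0.001724 m = 8.042e-06 m².
Working in SI base units: W = 5.526 N, H = 1.723e+09 Pa, K = 9.709e-07.
The Archard volume V = K·W·L/H = 9.709e-07 · 5.526 · 433.3 / 1.723e+09 = 1.349e-12 m³.
Depth of wear h = V/A = 1.349e-12 / 8.042e-06 = 1.678e-07 m.

value=1.678e-07 m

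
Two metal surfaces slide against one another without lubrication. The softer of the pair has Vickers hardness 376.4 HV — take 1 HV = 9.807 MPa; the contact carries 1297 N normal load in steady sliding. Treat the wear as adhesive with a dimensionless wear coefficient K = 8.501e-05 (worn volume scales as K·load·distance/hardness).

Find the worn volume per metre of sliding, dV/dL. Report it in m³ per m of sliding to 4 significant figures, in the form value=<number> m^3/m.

value=2.987e-11 m^3/m

Every step keeps full precision — intermediates are displayed rounded, and one last rounding, at 4 significant figures.
Hardness H = 376.4 HV × 9.807 MPa/HV = 3691 MPa = 3.691e+09 Pa.
In SI base units, W = 1297 N, H = 3.691e+09 Pa, K = 8.501e-05.
Rate of wear dV/dL = K·W/H, per unit distance: 8.501e-05 · 1297 / 3.691e+09 = 2.987e-11 m³/m.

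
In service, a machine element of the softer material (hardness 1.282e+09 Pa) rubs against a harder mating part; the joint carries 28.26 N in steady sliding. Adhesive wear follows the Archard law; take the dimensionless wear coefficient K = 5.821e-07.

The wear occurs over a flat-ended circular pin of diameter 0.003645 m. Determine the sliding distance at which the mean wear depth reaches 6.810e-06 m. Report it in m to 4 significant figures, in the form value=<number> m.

value=5538 m

Intermediates are displayed rounded. Each operation carries full precision — rounded just once: four significant figures.
Convert: Contact area A = π·d²/4 = π·(0.003645 m)²/4 = 1.043e-05 m².
In SI base units: W = 28.26 N, H = 1.282e+09 Pa, K = 5.821e-07.
Volume at the limit: V_lim = h_lim·A = 6.810e-06 · 1.043e-05 = 7.106e-11 m³.
Inverting, life L = V_lim·H/(K·W) = 7.106e-11 · 1.282e+09 / (5.821e-07 · 28.26) = 5538 m.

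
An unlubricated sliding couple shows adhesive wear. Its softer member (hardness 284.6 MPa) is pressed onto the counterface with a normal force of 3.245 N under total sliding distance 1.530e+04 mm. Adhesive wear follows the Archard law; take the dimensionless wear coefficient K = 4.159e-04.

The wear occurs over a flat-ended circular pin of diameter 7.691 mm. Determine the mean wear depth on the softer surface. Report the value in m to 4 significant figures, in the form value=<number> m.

All arithmetic holds full precision — the intermediates are printed rounded, and a single final rounding to four significant digits.
Total distance L = 1.530e+04 mm = 15.30 m.
Hardness H = 284.6 MPa = 2.846e+08 Pa.
Pin diameter d = 7.691 mm = 0.007691 m. Contact area A = π·d²/4 = π·(0.007691 m)²/4 = 4.646e-05 m².
In SI base units: W = 3.245 N, H = 2.846e+08 Pa, K = 4.159e-04.
By Archard's law, V = K·W·L/H = 4.159e-04 · 3.245 · 15.30 / 2.846e+08 = 7.255e-11 m³.
Average depth h = V/A = 7.255e-11 / 4.646e-05 = 1.562e-06 m.

value=1.562e-06 m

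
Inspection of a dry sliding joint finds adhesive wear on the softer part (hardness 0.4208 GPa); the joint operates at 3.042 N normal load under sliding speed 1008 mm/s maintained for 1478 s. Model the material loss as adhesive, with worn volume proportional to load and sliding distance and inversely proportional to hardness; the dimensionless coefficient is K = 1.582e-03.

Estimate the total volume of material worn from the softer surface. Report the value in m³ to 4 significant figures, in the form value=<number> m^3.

Intermediates are displayed rounded — the algebra maintains full float precision — rounded just once to 4 significant figures.
Sliding speed v = 1008 mm/s = 1.008 m/s. Distance covered L = v·t = 1.008 m/s × 1478 s = 1490 m.
Hardness H = 0.4208 GPa = 4.208e+08 Pa.
Expressed in SI base units: W = 3.042 N, H = 4.208e+08 Pa, K = 1.582e-03.
Archard volume V = K·W·L/H = 1.582e-03 · 3.042 · 1490 / 4.208e+08 = 1.704e-08 m³.

value=1.704e-08 m^3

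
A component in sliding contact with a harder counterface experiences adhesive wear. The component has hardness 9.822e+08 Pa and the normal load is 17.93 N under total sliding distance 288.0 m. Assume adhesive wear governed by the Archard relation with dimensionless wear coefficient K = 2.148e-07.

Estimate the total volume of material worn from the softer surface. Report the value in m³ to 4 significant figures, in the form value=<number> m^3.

Intermediate values are printed rounded; all working math keeps exact precision; one last rounding to 4 significant figures.
SI base units throughout: W = 17.93 N, H = 9.822e+08 Pa, K = 2.148e-07.
Wear volume V = K·W·L/H = 2.148e-07 · 17.93 · 288.0 / 9.822e+08 = 1.129e-12 m³.

value=1.129e-12 m^3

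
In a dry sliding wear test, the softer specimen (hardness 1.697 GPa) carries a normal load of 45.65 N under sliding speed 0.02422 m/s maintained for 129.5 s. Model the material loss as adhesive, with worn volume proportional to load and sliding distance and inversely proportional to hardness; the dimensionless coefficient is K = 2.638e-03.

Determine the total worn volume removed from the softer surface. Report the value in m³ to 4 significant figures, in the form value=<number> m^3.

Intermediate values appear rounded, and all arithmetic runs at exact precision, and one final rounding: four significant figures.
Convert: Distance L = v·t = 0.02422 m/s × 129.5 s = 3.136 m.
Convert: Hardness H = 1.697 GPa = 1.697e+09 Pa.
SI base units throughout: W = 45.65 N, H = 1.697e+09 Pa, K = 2.638e-03.
Archard volume V = K·W·L/H = 2.638e-03 · 45.65 · 3.136 / 1.697e+09 = 2.226e-10 m³.

value=2.226e-10 m^3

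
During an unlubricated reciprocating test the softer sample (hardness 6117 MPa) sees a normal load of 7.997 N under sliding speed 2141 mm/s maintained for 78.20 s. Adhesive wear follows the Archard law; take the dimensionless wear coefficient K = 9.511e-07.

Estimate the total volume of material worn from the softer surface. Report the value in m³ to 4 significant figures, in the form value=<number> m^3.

Quoted intermediates are rounded, and all working math keeps exact precision. Rounded once at the end: four significant digits.
Convert: Sliding speed v = 2141 mm/s = 2.141 m/s. Path length L = v·t = 2.141 m/s × 78.20 s = 167.4 m.
Convert: Hardness H = 6117 MPa = 6.117e+09 Pa.
Collected in SI base units: W = 7.997 N, H = 6.117e+09 Pa, K = 9.511e-07.
Worn volume V = K·W·L/H = 9.511e-07 · 7.997 · 167.4 / 6.117e+09 = 2.082e-13 m³.

value=2.082e-13 m^3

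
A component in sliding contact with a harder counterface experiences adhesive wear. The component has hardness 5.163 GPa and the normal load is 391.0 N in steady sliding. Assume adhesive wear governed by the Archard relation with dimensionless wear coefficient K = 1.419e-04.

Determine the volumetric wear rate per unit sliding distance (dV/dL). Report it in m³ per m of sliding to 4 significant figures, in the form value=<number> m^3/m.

The intermediates appear rounded; each operation keeps full precision — a single final rounding to 4 significant figures.
Convert: Hardness H = 5.163 GPa = 5.163e+09 Pa.
Restated in SI base units: W = 391.0 N, H = 5.163e+09 Pa, K = 1.419e-04.
Volumetric rate dV/dL = K·W/H (independent of L): 1.419e-04 · 391.0 / 5.163e+09 = 1.075e-11 m³/m.

value=1.075e-11 m^3/m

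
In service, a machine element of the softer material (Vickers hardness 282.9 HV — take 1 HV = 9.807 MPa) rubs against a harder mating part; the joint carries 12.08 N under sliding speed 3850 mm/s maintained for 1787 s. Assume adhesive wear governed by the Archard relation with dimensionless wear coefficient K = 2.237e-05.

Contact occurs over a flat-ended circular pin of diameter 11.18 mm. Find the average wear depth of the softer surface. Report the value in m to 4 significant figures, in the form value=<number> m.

value=6.826e-06 m

Each operation maintains exact precision — the intermediates are printed rounded; a lone final rounding, at 4 significant digits.
Convert: Sliding speed v = 3850 mm/s = 3.850 m/s. Path length L = v·t = 3.850 m/s × 1787 s = 6880 m.
Convert: Hardness H = 282.9 HV × 9.807 MPa/HV = 2774 MPa = 2.774e+09 Pa.
Convert: Pin diameter d = 11.18 mm = 0.01118 m. Contact area A = π·d²/4 = π·(0.01118 m)²/4 = 9.817e-05 m².
Restated in SI base units: W = 12.08 N, H = 2.774e+09 Pa, K = 2.237e-05.
Apply Archard: V = K·W·L/H = 2.237e-05 · 12.08 · 6880 / 2.774e+09 = 6.701e-10 m³.
Wear depth h = V/A = 6.701e-10 / 9.817e-05 = 6.826e-06 m.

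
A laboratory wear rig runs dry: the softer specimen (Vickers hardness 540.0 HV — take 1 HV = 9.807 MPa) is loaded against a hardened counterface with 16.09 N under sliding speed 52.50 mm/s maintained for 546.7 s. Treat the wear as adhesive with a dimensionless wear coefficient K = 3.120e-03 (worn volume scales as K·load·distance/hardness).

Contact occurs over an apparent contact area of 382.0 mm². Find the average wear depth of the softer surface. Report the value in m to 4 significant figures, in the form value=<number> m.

value=7.122e-07 m

The computation keeps full float precision — intermediate values appear rounded — a lone final rounding, at four significant digits.
Convert: Sliding speed v = 52.50 mm/s = 0.05250 m/s. Distance L = v·t = 0.05250 m/s × 546.7 s = 28.70 m.
Convert: Hardness H = 540.0 HV × 9.807 MPa/HV = 5296 MPa = 5.296e+09 Pa.
Convert: Contact area A = 382.0 mm² = 3.820e-04 m².
Working in SI base units: W = 16.09 N, H = 5.296e+09 Pa, K = 3.120e-03.
Apply Archard: V = K·W·L/H = 3.120e-03 · 16.09 · 28.70 / 5.296e+09 = 2.721e-10 m³.
Depth h = V/A = 2.721e-10 / 3.820e-04 = 7.122e-07 m.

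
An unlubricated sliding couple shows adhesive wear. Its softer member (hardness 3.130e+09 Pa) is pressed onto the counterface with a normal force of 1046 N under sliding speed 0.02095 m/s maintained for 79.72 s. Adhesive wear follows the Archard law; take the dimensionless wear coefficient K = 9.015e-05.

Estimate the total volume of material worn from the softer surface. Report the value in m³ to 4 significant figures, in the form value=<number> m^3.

The intermediates are printed rounded, and the computation carries full precision; rounded just once, at 4 significant figures.
Path length L = v·t = 0.02095 m/s × 79.72 s = 1.670 m.
Working in SI base units: W = 1046 N, H = 3.130e+09 Pa, K = 9.015e-05.
Worn volume V = K·W·L/H = 9.015e-05 · 1046 · 1.670 / 3.130e+09 = 5.032e-11 m³.

value=5.032e-11 m^3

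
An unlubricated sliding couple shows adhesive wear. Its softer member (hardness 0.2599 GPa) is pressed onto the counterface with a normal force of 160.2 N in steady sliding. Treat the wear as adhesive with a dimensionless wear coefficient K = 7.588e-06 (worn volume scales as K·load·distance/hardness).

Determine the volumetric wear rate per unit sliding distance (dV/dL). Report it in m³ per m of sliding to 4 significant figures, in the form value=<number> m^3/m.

The intermediates are displayed rounded, and each operation maintains full float precision — a single final rounding, at 4 significant digits.
Hardness H = 0.2599 GPa = 2.599e+08 Pa.
As SI base values: W = 160.2 N, H = 2.599e+08 Pa, K = 7.588e-06.
Sliding wear rate dV/dL = K·W/H: 7.588e-06 · 160.2 / 2.599e+08 = 4.677e-12 m³/m.

value=4.677e-12 m^3/m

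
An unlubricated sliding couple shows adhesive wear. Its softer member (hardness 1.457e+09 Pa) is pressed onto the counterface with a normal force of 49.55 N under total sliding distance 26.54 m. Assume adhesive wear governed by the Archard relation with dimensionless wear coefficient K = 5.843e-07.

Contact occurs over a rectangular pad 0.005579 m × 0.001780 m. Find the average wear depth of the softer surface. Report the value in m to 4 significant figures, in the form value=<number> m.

The computation holds full precision; the intermediates appear rounded; a lone final rounding, at 4 significant figures.
Contact area A = 0.005579 m × 0.001780 m = 9.931e-06 m².
Collected in SI base units: W = 49.55 N, H = 1.457e+09 Pa, K = 5.843e-07.
Apply Archard: V = K·W·L/H = 5.843e-07 · 49.55 · 26.54 / 1.457e+09 = 5.274e-13 m³.
Wear depth h = V/A = 5.274e-13 / 9.931e-06 = 5.311e-08 m.

value=5.311e-08 m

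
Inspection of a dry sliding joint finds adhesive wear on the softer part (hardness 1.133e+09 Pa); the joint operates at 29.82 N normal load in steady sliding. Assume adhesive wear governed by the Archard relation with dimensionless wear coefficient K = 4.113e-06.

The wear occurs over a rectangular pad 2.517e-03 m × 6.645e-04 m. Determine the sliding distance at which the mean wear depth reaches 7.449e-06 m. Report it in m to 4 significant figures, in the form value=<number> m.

Intermediate values appear rounded, and every step maintains full float precision. Rounded once at the end: 4 significant digits.
Convert: Contact area A = 2.517e-03 m × 6.645e-04 m = 1.673e-06 m².
SI base units throughout: W = 29.82 N, H = 1.133e+09 Pa, K = 4.113e-06.
Limit volume V_lim = h_lim·A = 7.449e-06 · 1.673e-06 = 1.246e-11 m³.
Life L = V_lim·H/(K·W) = 1.246e-11 · 1.133e+09 / (4.113e-06 · 29.82) = 115.1 m.

value=115.1 m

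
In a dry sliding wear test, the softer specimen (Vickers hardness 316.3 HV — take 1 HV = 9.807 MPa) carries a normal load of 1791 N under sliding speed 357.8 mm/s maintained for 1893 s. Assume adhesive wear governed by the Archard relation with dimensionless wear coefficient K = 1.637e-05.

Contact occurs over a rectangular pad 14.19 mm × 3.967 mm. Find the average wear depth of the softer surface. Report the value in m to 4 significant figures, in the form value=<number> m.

value=1.137e-04 m

Shown intermediates are rounded, and all working math runs at exact precision; rounded just once: four significant figures.
Convert: Sliding speed v = 357.8 mm/s = 0.3578 m/s. Path length L = v·t = 0.3578 m/s × 1893 s = 677.3 m.
Convert: Hardness H = 316.3 HV × 9.807 MPa/HV = 3102 MPa = 3.102e+09 Pa.
Convert: Pad sides 14.19 mm × 3.967 mm = 0.01419 m × 0.003967 m. Contact area A = 0.01419 m × 0.003967 m = 5.629e-05 m².
In SI base units, W = 1791 N, H = 3.102e+09 Pa, K = 1.637e-05.
The Archard volume V = K·W·L/H = 1.637e-05 · 1791 · 677.3 / 3.102e+09 = 6.402e-09 m³.
Average depth h = V/A = 6.402e-09 / 5.629e-05 = 1.137e-04 m.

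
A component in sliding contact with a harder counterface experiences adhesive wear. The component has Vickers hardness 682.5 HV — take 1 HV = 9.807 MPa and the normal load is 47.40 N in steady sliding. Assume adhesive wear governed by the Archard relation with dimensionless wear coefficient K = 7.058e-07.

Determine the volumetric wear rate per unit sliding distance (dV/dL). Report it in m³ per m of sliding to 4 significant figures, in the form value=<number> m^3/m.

Intermediate values appear rounded. All arithmetic runs at full float precision, and rounded just once: four significant digits.
Hardness H = 682.5 HV × 9.807 MPa/HV = 6693 MPa = 6.693e+09 Pa.
In SI base units, W = 47.40 N, H = 6.693e+09 Pa, K = 7.058e-07.
Sliding wear rate dV/dL = K·W/H: 7.058e-07 · 47.40 / 6.693e+09 = 4.998e-15 m³/m.

value=4.998e-15 m^3/m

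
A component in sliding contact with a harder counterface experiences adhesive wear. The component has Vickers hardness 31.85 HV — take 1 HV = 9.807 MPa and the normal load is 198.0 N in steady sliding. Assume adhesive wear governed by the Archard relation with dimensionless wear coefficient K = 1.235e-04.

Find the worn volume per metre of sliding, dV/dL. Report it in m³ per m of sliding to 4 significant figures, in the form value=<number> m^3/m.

value=7.829e-11 m^3/m

The intermediates appear rounded, and all arithmetic maintains full precision. Rounded just once, at four significant digits.
Hardness H = 31.85 HV × 9.807 MPa/HV = 312.4 MPa = 3.124e+08 Pa.
Collected in SI base units: W = 198.0 N, H = 3.124e+08 Pa, K = 1.235e-04.
Wear rate dV/dL = K·W/H (independent of L): 1.235e-04 · 198.0 / 3.124e+08 = 7.829e-11 m³/m.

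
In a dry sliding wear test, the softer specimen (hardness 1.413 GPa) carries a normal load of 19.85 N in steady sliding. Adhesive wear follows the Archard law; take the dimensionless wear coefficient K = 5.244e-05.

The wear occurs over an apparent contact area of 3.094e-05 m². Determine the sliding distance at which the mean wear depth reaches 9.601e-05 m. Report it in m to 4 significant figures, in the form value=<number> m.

Each operation carries full float precision. Intermediates are printed rounded; a lone final rounding to four significant digits.
Convert: Hardness H = 1.413 GPa = 1.413e+09 Pa.
Working in SI base units: W = 19.85 N, H = 1.413e+09 Pa, K = 5.244e-05.
Allowed volume V_lim = h_lim·A = 9.601e-05 · 3.094e-05 = 2.971e-09 m³.
So the life L = V_lim·H/(K·W) = 2.971e-09 · 1.413e+09 / (5.244e-05 · 19.85) = 4032 m.

value=4032 m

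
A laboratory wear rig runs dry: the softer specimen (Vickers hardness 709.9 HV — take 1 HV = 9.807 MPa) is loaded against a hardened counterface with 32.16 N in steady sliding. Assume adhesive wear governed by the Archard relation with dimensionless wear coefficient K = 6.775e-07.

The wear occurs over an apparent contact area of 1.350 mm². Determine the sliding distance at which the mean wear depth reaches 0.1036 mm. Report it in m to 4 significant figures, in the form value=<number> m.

Intermediates are shown rounded, and all working math carries exact precision; rounded just once to four significant figures.
Hardness H = 709.9 HV × 9.807 MPa/HV = 6962 MPa = 6.962e+09 Pa.
Contact area A = 1.350 mm² = 1.350e-06 m².
Depth limit h_lim = 0.1036 mm = 1.036e-04 m.
In SI base units, W = 32.16 N, H = 6.962e+09 Pa, K = 6.775e-07.
Volume at the limit: V_lim = h_lim·A = 1.036e-04 · 1.350e-06 = 1.399e-10 m³.
Thus life L = V_lim·H/(K·W) = 1.399e-10 · 6.962e+09 / (6.775e-07 · 32.16) = 4.469e+04 m.

value=4.469e+04 m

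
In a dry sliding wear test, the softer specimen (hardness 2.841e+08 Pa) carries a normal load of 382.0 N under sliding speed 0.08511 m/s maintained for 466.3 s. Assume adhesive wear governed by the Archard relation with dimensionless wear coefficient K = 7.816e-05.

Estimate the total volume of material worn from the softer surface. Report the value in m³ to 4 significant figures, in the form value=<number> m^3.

value=4.171e-09 m^3

Quoted intermediates are rounded; all arithmetic carries full float precision, and a lone final rounding, at four significant figures.
Sliding distance L = v·t = 0.08511 m/s × 466.3 s = 39.69 m.
Expressed in SI base units: W = 382.0 N, H = 2.841e+08 Pa, K = 7.816e-05.
Archard relation: V = K·W·L/H = 7.816e-05 · 382.0 · 39.69 / 2.841e+08 = 4.171e-09 m³.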